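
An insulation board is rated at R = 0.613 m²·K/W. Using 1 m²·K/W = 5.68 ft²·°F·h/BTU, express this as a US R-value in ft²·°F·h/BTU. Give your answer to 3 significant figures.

R_US = 0.613 × 5.68 = 3.482

3.48 ft²·°F·h/BTU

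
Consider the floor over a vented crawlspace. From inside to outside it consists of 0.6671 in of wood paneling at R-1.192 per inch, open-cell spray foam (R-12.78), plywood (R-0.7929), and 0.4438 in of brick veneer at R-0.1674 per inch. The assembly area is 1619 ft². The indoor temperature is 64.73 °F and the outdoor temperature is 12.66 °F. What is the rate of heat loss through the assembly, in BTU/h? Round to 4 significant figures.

0.6671 × 1.192 = 0.79518
0.4438 × 0.1674 = 0.074292
R_total = 0.79518 + 12.78 + 0.7929 + 0.074292 = 14.442 ft²·°F·h/BTU
Q = A·ΔT/R = 1619 × (64.73 − 12.66) / 14.442 = 5837.1 BTU/h

5837 BTU/h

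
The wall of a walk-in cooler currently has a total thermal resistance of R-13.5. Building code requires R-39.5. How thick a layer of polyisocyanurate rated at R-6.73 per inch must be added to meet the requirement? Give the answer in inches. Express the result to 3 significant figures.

3.86 in

ΔR = 39.5 − 13.5 = 26 ft²·°F·h/BTU
L = ΔR / (R/in) = 26/6.73 = 3.863 in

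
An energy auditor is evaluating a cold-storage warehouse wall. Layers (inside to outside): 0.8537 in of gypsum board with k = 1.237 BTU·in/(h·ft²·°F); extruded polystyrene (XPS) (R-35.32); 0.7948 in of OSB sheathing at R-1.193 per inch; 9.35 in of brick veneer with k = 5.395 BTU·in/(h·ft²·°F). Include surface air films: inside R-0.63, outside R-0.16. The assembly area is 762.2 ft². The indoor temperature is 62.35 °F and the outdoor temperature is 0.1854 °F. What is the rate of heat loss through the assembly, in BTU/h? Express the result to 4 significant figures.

0.8537/1.237 = 0.69014
0.7948 × 1.193 = 0.9482
9.35/5.395 = 1.7331
R_total = 0.63 + 0.69014 + 35.32 + 0.9482 + 1.7331 + 0.16 = 39.481 ft²·°F·h/BTU
Q = A·ΔT/R = 762.2 × (62.35 − 0.1854) / 39.481 = 1200.1 BTU/h

1200 BTU/h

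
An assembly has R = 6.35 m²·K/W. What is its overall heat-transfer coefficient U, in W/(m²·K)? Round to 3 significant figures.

U = 1/R = 1/6.35 = 0.1575

0.157 W/(m²·K)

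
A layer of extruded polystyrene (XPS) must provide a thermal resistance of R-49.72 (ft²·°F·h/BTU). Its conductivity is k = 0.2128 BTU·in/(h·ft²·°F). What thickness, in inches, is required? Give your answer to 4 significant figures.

10.58 in

L = R × k = 49.72 × 0.2128 = 10.58 in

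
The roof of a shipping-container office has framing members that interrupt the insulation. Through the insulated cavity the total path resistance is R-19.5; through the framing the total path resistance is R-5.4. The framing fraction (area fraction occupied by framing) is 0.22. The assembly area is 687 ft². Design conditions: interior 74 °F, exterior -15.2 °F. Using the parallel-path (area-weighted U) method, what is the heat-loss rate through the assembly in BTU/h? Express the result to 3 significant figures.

U_eff = 0.78/19.5 + 0.22/5.4 = 0.04 + 0.04074 = 0.08074
R_eff = 1/U_eff = 12.39 ft²·°F·h/BTU
Q = 687 × (74 − (-15.2)) / 12.39 = 4948 BTU/h

4950 BTU/h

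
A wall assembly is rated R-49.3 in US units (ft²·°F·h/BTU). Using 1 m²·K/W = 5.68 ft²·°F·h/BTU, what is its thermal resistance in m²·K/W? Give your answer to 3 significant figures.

R_SI = 49.3/5.68 = 8.68

8.68 m²·K/W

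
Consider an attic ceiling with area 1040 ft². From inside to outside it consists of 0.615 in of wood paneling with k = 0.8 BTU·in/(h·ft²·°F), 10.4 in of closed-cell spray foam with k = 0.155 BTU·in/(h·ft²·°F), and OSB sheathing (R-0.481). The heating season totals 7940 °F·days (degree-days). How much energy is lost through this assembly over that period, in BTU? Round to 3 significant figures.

0.615/0.8 = 0.7687
10.4/0.155 = 67.1
R_total = 0.7687 + 67.1 + 0.481 = 68.35 ft²·°F·h/BTU
E = A × HDD × 24 / R = 1040 × 7940 × 24 / 68.35 = 2900000 BTU

2900000 BTU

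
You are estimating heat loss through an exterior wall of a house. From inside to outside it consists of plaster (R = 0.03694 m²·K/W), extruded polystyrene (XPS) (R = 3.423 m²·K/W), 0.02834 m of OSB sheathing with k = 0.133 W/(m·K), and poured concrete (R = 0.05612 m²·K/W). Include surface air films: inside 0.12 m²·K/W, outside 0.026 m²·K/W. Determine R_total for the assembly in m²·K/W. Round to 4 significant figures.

3.875 m²·K/W

0.02834/0.133 = 0.21308
R_total = 0.12 + 0.03694 + 3.423 + 0.21308 + 0.05612 + 0.026 = 3.8751 m²·K/W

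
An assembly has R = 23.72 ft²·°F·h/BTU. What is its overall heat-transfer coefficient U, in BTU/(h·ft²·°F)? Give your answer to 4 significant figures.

0.04216 BTU/(h·ft²·°F)

U = 1/R = 1/23.72 = 0.042159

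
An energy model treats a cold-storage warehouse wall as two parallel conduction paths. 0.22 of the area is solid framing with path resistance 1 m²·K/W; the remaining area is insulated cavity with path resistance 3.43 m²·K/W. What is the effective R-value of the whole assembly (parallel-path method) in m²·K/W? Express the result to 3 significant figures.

U_eff = 0.78/3.43 + 0.22/1 = 0.2274 + 0.22 = 0.4474
R_eff = 1/U_eff = 2.235 m²·K/W

2.24 m²·K/W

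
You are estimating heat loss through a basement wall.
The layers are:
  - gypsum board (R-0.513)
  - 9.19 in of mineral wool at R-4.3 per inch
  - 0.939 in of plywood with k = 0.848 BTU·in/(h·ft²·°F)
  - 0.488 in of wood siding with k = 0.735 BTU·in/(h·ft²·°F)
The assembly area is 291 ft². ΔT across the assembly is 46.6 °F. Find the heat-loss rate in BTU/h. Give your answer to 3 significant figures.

9.19 × 4.3 = 39.52
0.939/0.848 = 1.107
0.488/0.735 = 0.6639
R_total = 0.513 + 39.52 + 1.107 + 0.6639 = 41.8 ft²·°F·h/BTU
Q = A·ΔT/R = 291 × 46.6 / 41.8 = 324.4 BTU/h

324 BTU/h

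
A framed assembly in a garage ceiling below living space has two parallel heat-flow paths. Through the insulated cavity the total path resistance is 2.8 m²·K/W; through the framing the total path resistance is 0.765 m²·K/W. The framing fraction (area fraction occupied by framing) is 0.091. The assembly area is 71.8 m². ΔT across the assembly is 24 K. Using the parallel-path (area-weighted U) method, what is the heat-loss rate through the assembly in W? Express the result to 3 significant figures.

764 W

U_eff = 0.909/2.8 + 0.091/0.765 = 0.3246 + 0.119 = 0.4436
R_eff = 1/U_eff = 2.254 m²·K/W
Q = 71.8 × 24 / 2.254 = 764.4 W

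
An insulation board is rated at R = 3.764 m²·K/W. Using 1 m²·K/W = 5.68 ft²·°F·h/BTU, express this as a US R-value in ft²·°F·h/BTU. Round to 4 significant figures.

21.38 ft²·°F·h/BTU

R_US = 3.764 × 5.68 = 21.38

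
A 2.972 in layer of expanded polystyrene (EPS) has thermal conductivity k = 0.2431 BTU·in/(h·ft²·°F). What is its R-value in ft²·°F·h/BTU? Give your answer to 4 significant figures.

R = L/k = 2.972/0.2431 = 12.225 ft²·°F·h/BTU

12.23 ft²·°F·h/BTU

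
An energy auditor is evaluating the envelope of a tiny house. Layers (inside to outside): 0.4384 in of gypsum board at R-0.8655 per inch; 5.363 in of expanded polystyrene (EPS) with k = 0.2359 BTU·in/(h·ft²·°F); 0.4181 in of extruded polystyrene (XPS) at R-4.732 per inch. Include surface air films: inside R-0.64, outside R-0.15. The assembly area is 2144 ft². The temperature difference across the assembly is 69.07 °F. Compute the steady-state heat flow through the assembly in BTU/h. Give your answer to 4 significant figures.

0.4384 × 0.8655 = 0.37944
5.363/0.2359 = 22.734
0.4181 × 4.732 = 1.9784
R_total = 0.64 + 0.37944 + 22.734 + 1.9784 + 0.15 = 25.882 ft²·°F·h/BTU
Q = A·ΔT/R = 2144 × 69.07 / 25.882 = 5721.6 BTU/h

5722 BTU/h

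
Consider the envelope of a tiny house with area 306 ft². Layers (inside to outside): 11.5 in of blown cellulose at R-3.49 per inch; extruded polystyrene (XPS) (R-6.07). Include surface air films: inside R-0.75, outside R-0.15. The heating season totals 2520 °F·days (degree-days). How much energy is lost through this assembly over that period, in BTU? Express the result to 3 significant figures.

11.5 × 3.49 = 40.14
R_total = 0.75 + 40.14 + 6.07 + 0.15 = 47.11 ft²·°F·h/BTU
E = A × HDD × 24 / R = 306 × 2520 × 24 / 47.11 = 392900 BTU

393000 BTU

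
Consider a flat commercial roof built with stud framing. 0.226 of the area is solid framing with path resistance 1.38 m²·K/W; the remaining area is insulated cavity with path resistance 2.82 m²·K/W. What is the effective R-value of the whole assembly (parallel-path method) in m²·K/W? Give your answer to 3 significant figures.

2.28 m²·K/W

U_eff = 0.774/2.82 + 0.226/1.38 = 0.2745 + 0.1638 = 0.4382
R_eff = 1/U_eff = 2.282 m²·K/W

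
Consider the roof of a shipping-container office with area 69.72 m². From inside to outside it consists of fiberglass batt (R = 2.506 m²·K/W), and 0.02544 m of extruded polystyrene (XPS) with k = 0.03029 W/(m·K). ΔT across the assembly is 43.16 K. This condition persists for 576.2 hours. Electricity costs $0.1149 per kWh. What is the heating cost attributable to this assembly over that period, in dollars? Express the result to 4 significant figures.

59.54 dollars

0.02544/0.03029 = 0.83988
R_total = 2.506 + 0.83988 = 3.3459 m²·K/W
Q = 69.72 × 43.16 / 3.3459 = 899.35 W
E = 899.35 W × 576.2 h / 1000 = 518.2 kWh
Cost = 518.2 × 0.1149 = $59.542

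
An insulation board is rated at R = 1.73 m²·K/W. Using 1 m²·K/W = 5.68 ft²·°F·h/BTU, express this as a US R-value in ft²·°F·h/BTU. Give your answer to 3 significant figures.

R_US = 1.73 × 5.68 = 9.826

9.83 ft²·°F·h/BTU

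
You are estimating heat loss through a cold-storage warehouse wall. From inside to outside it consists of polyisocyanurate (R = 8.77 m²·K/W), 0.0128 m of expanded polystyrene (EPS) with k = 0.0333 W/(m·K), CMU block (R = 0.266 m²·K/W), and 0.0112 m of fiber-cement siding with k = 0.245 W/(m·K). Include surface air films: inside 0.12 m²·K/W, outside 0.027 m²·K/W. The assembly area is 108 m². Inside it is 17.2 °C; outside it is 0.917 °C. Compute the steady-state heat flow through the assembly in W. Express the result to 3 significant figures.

0.0128/0.0333 = 0.3844
0.0112/0.245 = 0.04571
R_total = 0.12 + 8.77 + 0.3844 + 0.266 + 0.04571 + 0.027 = 9.613 m²·K/W
Q = A·ΔT/R = 108 × (17.2 − 0.917) / 9.613 = 182.9 W

183 W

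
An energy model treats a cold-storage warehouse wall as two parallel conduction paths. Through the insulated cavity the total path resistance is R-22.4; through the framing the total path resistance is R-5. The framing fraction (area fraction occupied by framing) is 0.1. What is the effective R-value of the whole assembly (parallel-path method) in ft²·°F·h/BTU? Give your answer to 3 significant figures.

16.6 ft²·°F·h/BTU

U_eff = 0.9/22.4 + 0.1/5 = 0.04018 + 0.02 = 0.06018
R_eff = 1/U_eff = 16.62 ft²·°F·h/BTU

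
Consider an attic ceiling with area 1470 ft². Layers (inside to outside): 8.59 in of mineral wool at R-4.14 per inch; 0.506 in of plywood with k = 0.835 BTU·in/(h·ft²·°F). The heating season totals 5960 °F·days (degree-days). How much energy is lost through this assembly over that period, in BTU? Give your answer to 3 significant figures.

5810000 BTU

8.59 × 4.14 = 35.56
0.506/0.835 = 0.606
R_total = 35.56 + 0.606 = 36.17 ft²·°F·h/BTU
E = A × HDD × 24 / R = 1470 × 5960 × 24 / 36.17 = 5814000 BTU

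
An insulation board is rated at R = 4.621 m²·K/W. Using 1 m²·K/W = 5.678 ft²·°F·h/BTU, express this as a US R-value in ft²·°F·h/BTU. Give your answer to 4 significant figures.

R_US = 4.621 × 5.678 = 26.238

26.24 ft²·°F·h/BTU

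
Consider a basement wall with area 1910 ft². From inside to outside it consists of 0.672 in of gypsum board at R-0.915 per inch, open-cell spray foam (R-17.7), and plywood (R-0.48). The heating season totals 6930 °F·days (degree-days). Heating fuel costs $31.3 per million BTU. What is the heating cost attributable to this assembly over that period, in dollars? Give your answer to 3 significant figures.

529 dollars

0.672 × 0.915 = 0.6149
R_total = 0.6149 + 17.7 + 0.48 = 18.79 ft²·°F·h/BTU
E = A × HDD × 24 / R = 1910 × 6930 × 24 / 18.79 = 16900000 BTU
Cost = 16900000/10⁶ × 31.3 = $529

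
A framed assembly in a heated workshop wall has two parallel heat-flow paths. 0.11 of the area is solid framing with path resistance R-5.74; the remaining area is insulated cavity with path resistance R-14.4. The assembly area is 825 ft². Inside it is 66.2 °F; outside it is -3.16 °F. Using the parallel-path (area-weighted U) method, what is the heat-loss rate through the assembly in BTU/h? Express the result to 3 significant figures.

4630 BTU/h

U_eff = 0.89/14.4 + 0.11/5.74 = 0.06181 + 0.01916 = 0.08097
R_eff = 1/U_eff = 12.35 ft²·°F·h/BTU
Q = 825 × (66.2 − (-3.16)) / 12.35 = 4633 BTU/h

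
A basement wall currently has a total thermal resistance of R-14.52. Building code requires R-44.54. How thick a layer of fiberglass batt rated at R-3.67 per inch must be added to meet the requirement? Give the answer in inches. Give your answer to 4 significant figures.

8.180 in

ΔR = 44.54 − 14.52 = 30.02 ft²·°F·h/BTU
L = ΔR / (R/in) = 30.02/3.67 = 8.1798 in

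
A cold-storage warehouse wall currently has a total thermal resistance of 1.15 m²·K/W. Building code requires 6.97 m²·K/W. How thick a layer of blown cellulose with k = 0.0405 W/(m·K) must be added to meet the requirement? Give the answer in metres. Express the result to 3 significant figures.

0.236 m

ΔR = 6.97 − 1.15 = 5.82 m²·K/W
L = ΔR × k = 5.82 × 0.0405 = 0.2357 m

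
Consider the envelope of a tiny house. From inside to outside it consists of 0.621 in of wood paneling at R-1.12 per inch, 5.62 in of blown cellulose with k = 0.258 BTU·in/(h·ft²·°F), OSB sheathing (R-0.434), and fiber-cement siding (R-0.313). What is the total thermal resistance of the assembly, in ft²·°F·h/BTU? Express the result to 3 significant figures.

23.2 ft²·°F·h/BTU

0.621 × 1.12 = 0.6955
5.62/0.258 = 21.78
R_total = 0.6955 + 21.78 + 0.434 + 0.313 = 23.23 ft²·°F·h/BTU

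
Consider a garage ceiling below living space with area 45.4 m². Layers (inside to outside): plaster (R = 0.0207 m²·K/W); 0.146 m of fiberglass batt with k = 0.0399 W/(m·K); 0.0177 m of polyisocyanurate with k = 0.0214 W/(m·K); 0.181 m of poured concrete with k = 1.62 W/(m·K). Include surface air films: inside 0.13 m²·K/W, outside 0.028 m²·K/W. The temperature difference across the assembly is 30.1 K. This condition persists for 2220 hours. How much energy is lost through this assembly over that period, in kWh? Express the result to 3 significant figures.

0.146/0.0399 = 3.659
0.0177/0.0214 = 0.8271
0.181/1.62 = 0.1117
R_total = 0.13 + 0.0207 + 3.659 + 0.8271 + 0.1117 + 0.028 = 4.777 m²·K/W
Q = 45.4 × 30.1 / 4.777 = 286.1 W
E = 286.1 W × 2220 h / 1000 = 635.1 kWh

635 kWh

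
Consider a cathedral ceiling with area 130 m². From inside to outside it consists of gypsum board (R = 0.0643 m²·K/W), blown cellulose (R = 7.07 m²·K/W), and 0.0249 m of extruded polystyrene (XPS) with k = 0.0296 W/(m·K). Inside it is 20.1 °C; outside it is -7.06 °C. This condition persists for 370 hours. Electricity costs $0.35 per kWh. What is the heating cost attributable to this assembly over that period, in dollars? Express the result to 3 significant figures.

57.3 dollars

0.0249/0.0296 = 0.8412
R_total = 0.0643 + 7.07 + 0.8412 = 7.976 m²·K/W
Q = 130 × (20.1 − (-7.06)) / 7.976 = 442.7 W
E = 442.7 W × 370 h / 1000 = 163.8 kWh
Cost = 163.8 × 0.35 = $57.33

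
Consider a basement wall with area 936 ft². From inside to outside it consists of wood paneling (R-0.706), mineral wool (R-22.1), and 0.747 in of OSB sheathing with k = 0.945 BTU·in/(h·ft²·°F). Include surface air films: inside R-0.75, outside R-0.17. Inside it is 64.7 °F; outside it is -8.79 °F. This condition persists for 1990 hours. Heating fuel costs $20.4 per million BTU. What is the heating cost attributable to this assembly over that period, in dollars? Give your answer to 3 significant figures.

114 dollars

0.747/0.945 = 0.7905
R_total = 0.75 + 0.706 + 22.1 + 0.7905 + 0.17 = 24.52 ft²·°F·h/BTU
Q = 936 × (64.7 − (-8.79)) / 24.52 = 2806 BTU/h
E = 2806 × 1990 = 5583000 BTU
Cost = 5583000/10⁶ × 20.4 = $113.9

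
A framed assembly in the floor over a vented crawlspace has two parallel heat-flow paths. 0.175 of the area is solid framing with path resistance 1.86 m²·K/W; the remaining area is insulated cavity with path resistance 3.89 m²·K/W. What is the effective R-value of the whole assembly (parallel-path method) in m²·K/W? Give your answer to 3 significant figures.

3.27 m²·K/W

U_eff = 0.825/3.89 + 0.175/1.86 = 0.2121 + 0.09409 = 0.3062
R_eff = 1/U_eff = 3.266 m²·K/W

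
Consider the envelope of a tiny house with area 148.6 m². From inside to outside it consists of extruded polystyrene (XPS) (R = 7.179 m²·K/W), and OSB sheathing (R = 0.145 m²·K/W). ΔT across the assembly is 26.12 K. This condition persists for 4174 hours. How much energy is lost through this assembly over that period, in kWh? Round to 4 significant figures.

R_total = 7.179 + 0.145 = 7.324 m²·K/W
Q = 148.6 × 26.12 / 7.324 = 529.96 W
E = 529.96 W × 4174 h / 1000 = 2212.1 kWh

2212 kWh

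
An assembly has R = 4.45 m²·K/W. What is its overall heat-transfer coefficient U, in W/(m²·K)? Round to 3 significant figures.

0.225 W/(m²·K)

U = 1/R = 1/4.45 = 0.2247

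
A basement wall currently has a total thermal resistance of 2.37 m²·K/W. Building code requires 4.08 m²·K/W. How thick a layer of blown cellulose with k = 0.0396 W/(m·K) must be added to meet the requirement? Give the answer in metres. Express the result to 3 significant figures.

ΔR = 4.08 − 2.37 = 1.71 m²·K/W
L = ΔR × k = 1.71 × 0.0396 = 0.06772 m

0.0677 m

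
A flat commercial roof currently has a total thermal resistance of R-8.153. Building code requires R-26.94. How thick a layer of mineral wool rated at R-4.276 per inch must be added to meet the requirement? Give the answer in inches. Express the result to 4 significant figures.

ΔR = 26.94 − 8.153 = 18.787 ft²·°F·h/BTU
L = ΔR / (R/in) = 18.787/4.276 = 4.3936 in

4.394 in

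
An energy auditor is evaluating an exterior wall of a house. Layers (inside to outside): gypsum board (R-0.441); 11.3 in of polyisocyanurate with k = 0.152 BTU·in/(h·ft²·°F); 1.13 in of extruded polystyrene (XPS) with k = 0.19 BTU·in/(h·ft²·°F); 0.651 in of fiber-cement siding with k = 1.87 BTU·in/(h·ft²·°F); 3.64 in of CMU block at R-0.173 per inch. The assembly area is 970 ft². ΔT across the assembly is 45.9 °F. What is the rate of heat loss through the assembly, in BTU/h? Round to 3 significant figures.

11.3/0.152 = 74.34
1.13/0.19 = 5.947
0.651/1.87 = 0.3481
3.64 × 0.173 = 0.6297
R_total = 0.441 + 74.34 + 5.947 + 0.3481 + 0.6297 = 81.71 ft²·°F·h/BTU
Q = A·ΔT/R = 970 × 45.9 / 81.71 = 544.9 BTU/h

545 BTU/h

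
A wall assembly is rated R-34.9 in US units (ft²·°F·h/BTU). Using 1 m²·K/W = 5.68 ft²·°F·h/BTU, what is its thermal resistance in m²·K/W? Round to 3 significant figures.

6.14 m²·K/W

R_SI = 34.9/5.68 = 6.144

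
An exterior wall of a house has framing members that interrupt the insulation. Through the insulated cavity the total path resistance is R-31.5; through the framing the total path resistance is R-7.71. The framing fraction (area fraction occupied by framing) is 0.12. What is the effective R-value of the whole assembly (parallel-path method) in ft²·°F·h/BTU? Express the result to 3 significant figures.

23.0 ft²·°F·h/BTU

U_eff = 0.88/31.5 + 0.12/7.71 = 0.02794 + 0.01556 = 0.0435
R_eff = 1/U_eff = 22.99 ft²·°F·h/BTU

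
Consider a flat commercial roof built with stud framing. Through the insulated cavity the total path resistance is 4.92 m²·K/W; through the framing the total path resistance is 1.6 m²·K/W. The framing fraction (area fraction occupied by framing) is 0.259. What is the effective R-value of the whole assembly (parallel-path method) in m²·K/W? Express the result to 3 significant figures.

3.20 m²·K/W

U_eff = 0.741/4.92 + 0.259/1.6 = 0.1506 + 0.1619 = 0.3125
R_eff = 1/U_eff = 3.2 m²·K/W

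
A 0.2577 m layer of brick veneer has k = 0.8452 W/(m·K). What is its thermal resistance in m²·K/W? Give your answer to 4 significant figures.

R = L/k = 0.2577/0.8452 = 0.3049 m²·K/W

0.3049 m²·K/W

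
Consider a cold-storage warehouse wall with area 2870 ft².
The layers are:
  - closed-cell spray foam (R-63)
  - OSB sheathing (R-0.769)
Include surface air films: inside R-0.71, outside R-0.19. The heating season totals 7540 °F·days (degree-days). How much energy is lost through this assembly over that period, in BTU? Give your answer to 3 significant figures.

8030000 BTU

R_total = 0.71 + 63 + 0.769 + 0.19 = 64.67 ft²·°F·h/BTU
E = A × HDD × 24 / R = 2870 × 7540 × 24 / 64.67 = 8031000 BTU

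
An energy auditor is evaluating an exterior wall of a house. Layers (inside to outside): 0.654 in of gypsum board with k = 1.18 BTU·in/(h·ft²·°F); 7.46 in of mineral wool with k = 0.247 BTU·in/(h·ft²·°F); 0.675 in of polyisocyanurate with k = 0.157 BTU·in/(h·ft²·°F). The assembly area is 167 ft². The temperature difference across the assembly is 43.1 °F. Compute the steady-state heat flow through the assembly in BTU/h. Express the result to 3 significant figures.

205 BTU/h

0.654/1.18 = 0.5542
7.46/0.247 = 30.2
0.675/0.157 = 4.299
R_total = 0.5542 + 30.2 + 4.299 = 35.06 ft²·°F·h/BTU
Q = A·ΔT/R = 167 × 43.1 / 35.06 = 205.3 BTU/h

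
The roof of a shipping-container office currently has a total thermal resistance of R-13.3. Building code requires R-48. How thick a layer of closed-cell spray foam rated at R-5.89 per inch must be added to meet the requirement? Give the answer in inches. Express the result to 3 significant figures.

ΔR = 48 − 13.3 = 34.7 ft²·°F·h/BTU
L = ΔR / (R/in) = 34.7/5.89 = 5.891 in

5.89 in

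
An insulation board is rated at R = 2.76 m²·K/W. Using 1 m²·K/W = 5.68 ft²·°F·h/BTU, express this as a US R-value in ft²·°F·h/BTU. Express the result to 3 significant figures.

15.7 ft²·°F·h/BTU

R_US = 2.76 × 5.68 = 15.68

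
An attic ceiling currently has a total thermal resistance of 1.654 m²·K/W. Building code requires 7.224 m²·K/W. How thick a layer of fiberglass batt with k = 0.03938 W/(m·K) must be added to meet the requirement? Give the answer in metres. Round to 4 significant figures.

0.2193 m

ΔR = 7.224 − 1.654 = 5.57 m²·K/W
L = ΔR × k = 5.57 × 0.03938 = 0.21935 m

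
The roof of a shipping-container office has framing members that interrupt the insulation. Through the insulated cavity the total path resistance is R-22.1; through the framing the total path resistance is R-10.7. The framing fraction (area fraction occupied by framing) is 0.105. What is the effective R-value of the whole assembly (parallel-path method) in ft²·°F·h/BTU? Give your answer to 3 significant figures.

19.9 ft²·°F·h/BTU

U_eff = 0.895/22.1 + 0.105/10.7 = 0.0405 + 0.009813 = 0.05031
R_eff = 1/U_eff = 19.88 ft²·°F·h/BTU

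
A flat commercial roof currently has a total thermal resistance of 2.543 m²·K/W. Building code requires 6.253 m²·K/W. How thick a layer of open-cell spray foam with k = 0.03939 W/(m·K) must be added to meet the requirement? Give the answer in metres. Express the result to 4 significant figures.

ΔR = 6.253 − 2.543 = 3.71 m²·K/W
L = ΔR × k = 3.71 × 0.03939 = 0.14614 m

0.1461 m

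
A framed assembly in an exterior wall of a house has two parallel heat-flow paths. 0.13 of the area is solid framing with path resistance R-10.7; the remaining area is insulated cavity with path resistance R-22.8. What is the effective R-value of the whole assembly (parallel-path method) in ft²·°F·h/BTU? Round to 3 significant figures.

19.9 ft²·°F·h/BTU

U_eff = 0.87/22.8 + 0.13/10.7 = 0.03816 + 0.01215 = 0.05031
R_eff = 1/U_eff = 19.88 ft²·°F·h/BTU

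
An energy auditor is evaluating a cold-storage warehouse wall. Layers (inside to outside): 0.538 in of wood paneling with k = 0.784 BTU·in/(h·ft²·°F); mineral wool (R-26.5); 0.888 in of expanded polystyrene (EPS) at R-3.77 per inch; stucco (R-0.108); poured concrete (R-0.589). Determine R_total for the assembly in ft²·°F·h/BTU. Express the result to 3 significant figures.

0.538/0.784 = 0.6862
0.888 × 3.77 = 3.348
R_total = 0.6862 + 26.5 + 3.348 + 0.108 + 0.589 = 31.23 ft²·°F·h/BTU

31.2 ft²·°F·h/BTU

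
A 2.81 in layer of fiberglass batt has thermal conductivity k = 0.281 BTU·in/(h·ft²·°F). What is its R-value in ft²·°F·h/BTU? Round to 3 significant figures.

R = L/k = 2.81/0.281 = 10 ft²·°F·h/BTU

10.0 ft²·°F·h/BTU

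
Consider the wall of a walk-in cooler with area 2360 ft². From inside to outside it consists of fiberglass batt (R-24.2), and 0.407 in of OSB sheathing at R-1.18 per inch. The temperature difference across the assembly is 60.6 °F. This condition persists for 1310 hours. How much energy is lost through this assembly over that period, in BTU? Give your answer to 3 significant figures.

0.407 × 1.18 = 0.4803
R_total = 24.2 + 0.4803 = 24.68 ft²·°F·h/BTU
Q = 2360 × 60.6 / 24.68 = 5795 BTU/h
E = 5795 × 1310 = 7591000 BTU

7590000 BTU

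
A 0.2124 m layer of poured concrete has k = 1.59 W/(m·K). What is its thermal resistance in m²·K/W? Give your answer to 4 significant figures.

0.1336 m²·K/W

R = L/k = 0.2124/1.59 = 0.13358 m²·K/W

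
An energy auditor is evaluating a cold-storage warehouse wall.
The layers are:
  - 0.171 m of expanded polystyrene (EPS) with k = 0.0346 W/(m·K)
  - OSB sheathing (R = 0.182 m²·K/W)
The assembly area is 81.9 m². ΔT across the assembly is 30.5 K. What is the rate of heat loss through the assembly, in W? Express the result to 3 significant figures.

0.171/0.0346 = 4.942
R_total = 4.942 + 0.182 = 5.124 m²·K/W
Q = A·ΔT/R = 81.9 × 30.5 / 5.124 = 487.5 W

487 W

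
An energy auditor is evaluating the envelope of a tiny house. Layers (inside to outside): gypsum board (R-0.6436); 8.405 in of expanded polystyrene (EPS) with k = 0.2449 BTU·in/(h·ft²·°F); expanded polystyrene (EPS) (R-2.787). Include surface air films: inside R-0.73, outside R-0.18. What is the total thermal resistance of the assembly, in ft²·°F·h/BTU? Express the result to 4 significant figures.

38.66 ft²·°F·h/BTU

8.405/0.2449 = 34.32
R_total = 0.73 + 0.6436 + 34.32 + 2.787 + 0.18 = 38.661 ft²·°F·h/BTU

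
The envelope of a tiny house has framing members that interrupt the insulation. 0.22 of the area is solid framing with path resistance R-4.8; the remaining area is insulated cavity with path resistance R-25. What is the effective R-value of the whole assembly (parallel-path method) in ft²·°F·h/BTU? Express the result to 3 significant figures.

U_eff = 0.78/25 + 0.22/4.8 = 0.0312 + 0.04583 = 0.07703
R_eff = 1/U_eff = 12.98 ft²·°F·h/BTU

13.0 ft²·°F·h/BTU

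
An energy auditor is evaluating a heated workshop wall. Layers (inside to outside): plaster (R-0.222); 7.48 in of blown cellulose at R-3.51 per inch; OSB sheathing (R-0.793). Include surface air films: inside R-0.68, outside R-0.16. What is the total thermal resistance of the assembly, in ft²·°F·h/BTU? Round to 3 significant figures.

28.1 ft²·°F·h/BTU

7.48 × 3.51 = 26.25
R_total = 0.68 + 0.222 + 26.25 + 0.793 + 0.16 = 28.11 ft²·°F·h/BTU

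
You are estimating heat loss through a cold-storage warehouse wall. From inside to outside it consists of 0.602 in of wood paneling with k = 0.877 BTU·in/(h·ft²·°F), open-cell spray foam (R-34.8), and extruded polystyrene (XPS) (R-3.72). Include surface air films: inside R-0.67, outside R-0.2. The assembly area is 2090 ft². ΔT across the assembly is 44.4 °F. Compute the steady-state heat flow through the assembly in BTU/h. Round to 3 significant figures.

2320 BTU/h

0.602/0.877 = 0.6864
R_total = 0.67 + 0.6864 + 34.8 + 3.72 + 0.2 = 40.08 ft²·°F·h/BTU
Q = A·ΔT/R = 2090 × 44.4 / 40.08 = 2315 BTU/h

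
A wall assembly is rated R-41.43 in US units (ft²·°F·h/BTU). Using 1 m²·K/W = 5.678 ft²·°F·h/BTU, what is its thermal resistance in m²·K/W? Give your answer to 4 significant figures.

7.297 m²·K/W

R_SI = 41.43/5.678 = 7.2966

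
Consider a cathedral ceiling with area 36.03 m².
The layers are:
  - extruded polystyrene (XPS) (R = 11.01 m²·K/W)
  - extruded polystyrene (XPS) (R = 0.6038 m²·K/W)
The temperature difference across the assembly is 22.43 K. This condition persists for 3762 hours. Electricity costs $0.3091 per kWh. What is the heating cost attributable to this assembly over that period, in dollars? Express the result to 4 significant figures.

80.92 dollars

R_total = 11.01 + 0.6038 = 11.614 m²·K/W
Q = 36.03 × 22.43 / 11.614 = 69.586 W
E = 69.586 W × 3762 h / 1000 = 261.78 kWh
Cost = 261.78 × 0.3091 = $80.916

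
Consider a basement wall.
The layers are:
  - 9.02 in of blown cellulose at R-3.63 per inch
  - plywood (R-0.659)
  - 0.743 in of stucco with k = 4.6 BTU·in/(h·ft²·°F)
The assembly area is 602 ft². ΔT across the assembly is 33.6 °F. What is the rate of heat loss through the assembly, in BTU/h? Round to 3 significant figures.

603 BTU/h

9.02 × 3.63 = 32.74
0.743/4.6 = 0.1615
R_total = 32.74 + 0.659 + 0.1615 = 33.56 ft²·°F·h/BTU
Q = A·ΔT/R = 602 × 33.6 / 33.56 = 602.7 BTU/h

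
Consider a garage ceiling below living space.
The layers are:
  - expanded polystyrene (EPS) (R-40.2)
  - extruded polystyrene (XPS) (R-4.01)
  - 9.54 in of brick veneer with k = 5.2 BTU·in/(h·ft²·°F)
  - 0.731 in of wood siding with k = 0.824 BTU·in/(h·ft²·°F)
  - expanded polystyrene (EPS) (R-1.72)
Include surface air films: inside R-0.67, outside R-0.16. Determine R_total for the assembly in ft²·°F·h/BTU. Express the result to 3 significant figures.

9.54/5.2 = 1.835
0.731/0.824 = 0.8871
R_total = 0.67 + 40.2 + 4.01 + 1.835 + 0.8871 + 1.72 + 0.16 = 49.48 ft²·°F·h/BTU

49.5 ft²·°F·h/BTU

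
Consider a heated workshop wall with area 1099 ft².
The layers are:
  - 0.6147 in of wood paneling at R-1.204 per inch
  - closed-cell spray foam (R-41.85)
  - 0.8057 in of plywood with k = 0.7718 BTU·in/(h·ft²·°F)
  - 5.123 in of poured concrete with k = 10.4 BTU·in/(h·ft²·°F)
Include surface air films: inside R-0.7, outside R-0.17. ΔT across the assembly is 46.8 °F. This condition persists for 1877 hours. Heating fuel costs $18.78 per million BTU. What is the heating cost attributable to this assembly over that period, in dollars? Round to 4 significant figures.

40.29 dollars

0.6147 × 1.204 = 0.7401
0.8057/0.7718 = 1.0439
5.123/10.4 = 0.4926
R_total = 0.7 + 0.7401 + 41.85 + 1.0439 + 0.4926 + 0.17 = 44.997 ft²·°F·h/BTU
Q = 1099 × 46.8 / 44.997 = 1143 BTU/h
E = 1143 × 1877 = 2145500 BTU
Cost = 2145500/10⁶ × 18.78 = $40.292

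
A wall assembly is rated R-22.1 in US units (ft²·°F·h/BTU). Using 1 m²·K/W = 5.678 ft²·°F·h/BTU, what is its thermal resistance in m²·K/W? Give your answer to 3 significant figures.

3.89 m²·K/W

R_SI = 22.1/5.678 = 3.892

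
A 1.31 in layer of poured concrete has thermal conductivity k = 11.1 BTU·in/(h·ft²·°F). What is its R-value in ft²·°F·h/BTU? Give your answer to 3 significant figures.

R = L/k = 1.31/11.1 = 0.118 ft²·°F·h/BTU

0.118 ft²·°F·h/BTU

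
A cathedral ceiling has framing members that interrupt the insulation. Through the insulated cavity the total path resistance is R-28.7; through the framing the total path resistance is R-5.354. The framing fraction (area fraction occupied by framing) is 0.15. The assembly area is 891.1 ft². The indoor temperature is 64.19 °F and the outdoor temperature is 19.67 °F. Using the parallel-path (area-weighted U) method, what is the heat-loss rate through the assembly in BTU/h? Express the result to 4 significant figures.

U_eff = 0.85/28.7 + 0.15/5.354 = 0.029617 + 0.028016 = 0.057633
R_eff = 1/U_eff = 17.351 ft²·°F·h/BTU
Q = 891.1 × (64.19 − 19.67) / 17.351 = 2286.4 BTU/h

2286 BTU/h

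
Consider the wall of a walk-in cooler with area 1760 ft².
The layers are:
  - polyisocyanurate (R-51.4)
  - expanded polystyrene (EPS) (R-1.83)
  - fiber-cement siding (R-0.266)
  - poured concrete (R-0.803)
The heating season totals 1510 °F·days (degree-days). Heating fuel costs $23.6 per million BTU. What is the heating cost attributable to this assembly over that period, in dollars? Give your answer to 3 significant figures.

R_total = 51.4 + 1.83 + 0.266 + 0.803 = 54.3 ft²·°F·h/BTU
E = A × HDD × 24 / R = 1760 × 1510 × 24 / 54.3 = 1175000 BTU
Cost = 1175000/10⁶ × 23.6 = $27.72

27.7 dollars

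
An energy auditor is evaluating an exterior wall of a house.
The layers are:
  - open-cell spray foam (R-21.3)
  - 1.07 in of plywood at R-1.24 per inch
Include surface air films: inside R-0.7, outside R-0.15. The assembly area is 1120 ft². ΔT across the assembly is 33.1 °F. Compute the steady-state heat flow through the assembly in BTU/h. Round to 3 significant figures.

1580 BTU/h

1.07 × 1.24 = 1.327
R_total = 0.7 + 21.3 + 1.327 + 0.15 = 23.48 ft²·°F·h/BTU
Q = A·ΔT/R = 1120 × 33.1 / 23.48 = 1579 BTU/h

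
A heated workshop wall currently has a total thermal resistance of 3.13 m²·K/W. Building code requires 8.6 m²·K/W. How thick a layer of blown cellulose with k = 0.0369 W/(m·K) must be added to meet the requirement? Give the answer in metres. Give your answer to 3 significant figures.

ΔR = 8.6 − 3.13 = 5.47 m²·K/W
L = ΔR × k = 5.47 × 0.0369 = 0.2018 m

0.202 m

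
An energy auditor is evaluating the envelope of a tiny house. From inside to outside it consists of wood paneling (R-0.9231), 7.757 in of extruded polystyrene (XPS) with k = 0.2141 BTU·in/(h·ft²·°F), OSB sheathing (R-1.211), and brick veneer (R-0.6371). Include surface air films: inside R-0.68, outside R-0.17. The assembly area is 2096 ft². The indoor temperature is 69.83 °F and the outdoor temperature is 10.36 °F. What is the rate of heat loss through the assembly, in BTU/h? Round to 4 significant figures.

7.757/0.2141 = 36.231
R_total = 0.68 + 0.9231 + 36.231 + 1.211 + 0.6371 + 0.17 = 39.852 ft²·°F·h/BTU
Q = A·ΔT/R = 2096 × (69.83 − 10.36) / 39.852 = 3127.8 BTU/h

3128 BTU/h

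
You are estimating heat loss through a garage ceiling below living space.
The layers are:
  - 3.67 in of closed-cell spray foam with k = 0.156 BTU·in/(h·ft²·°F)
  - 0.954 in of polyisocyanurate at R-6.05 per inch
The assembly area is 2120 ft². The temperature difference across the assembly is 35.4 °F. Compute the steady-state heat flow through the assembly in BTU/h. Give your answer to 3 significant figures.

2560 BTU/h

3.67/0.156 = 23.53
0.954 × 6.05 = 5.772
R_total = 23.53 + 5.772 = 29.3 ft²·°F·h/BTU
Q = A·ΔT/R = 2120 × 35.4 / 29.3 = 2562 BTU/h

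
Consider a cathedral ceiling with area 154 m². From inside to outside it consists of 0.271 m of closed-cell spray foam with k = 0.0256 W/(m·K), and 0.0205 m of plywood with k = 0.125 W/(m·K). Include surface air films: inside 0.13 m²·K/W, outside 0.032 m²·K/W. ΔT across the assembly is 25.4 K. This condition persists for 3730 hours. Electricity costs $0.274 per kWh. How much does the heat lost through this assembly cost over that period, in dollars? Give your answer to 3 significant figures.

366 dollars

0.271/0.0256 = 10.59
0.0205/0.125 = 0.164
R_total = 0.13 + 10.59 + 0.164 + 0.032 = 10.91 m²·K/W
Q = 154 × 25.4 / 10.91 = 358.5 W
E = 358.5 W × 3730 h / 1000 = 1337 kWh
Cost = 1337 × 0.274 = $366.4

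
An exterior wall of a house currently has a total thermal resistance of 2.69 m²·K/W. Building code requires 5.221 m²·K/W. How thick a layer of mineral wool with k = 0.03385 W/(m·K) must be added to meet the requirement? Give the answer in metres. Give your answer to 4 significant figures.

ΔR = 5.221 − 2.69 = 2.531 m²·K/W
L = ΔR × k = 2.531 × 0.03385 = 0.085674 m

0.08567 m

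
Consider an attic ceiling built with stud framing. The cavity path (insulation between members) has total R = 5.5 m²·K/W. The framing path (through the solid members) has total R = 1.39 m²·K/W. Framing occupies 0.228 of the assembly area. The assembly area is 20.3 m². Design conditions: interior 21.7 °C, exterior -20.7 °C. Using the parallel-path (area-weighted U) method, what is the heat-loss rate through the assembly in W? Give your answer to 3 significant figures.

262 W

U_eff = 0.772/5.5 + 0.228/1.39 = 0.1404 + 0.164 = 0.3044
R_eff = 1/U_eff = 3.285 m²·K/W
Q = 20.3 × (21.7 − (-20.7)) / 3.285 = 262 W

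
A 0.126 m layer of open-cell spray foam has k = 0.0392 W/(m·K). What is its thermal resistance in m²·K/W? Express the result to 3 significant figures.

R = L/k = 0.126/0.0392 = 3.214 m²·K/W

3.21 m²·K/W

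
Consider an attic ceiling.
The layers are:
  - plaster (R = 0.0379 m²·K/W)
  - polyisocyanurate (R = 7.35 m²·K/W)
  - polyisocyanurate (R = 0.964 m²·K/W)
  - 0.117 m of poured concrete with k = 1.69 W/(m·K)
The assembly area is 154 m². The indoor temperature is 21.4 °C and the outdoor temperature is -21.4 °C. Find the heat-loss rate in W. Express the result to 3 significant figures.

0.117/1.69 = 0.06923
R_total = 0.0379 + 7.35 + 0.964 + 0.06923 = 8.421 m²·K/W
Q = A·ΔT/R = 154 × (21.4 − (-21.4)) / 8.421 = 782.7 W

783 W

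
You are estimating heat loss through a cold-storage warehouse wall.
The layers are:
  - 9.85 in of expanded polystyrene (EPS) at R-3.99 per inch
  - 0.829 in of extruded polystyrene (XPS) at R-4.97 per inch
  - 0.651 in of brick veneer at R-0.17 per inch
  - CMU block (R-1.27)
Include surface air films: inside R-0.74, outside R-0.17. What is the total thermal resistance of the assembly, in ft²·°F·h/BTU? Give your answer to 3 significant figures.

9.85 × 3.99 = 39.3
0.829 × 4.97 = 4.12
0.651 × 0.17 = 0.1107
R_total = 0.74 + 39.3 + 4.12 + 0.1107 + 1.27 + 0.17 = 45.71 ft²·°F·h/BTU

45.7 ft²·°F·h/BTU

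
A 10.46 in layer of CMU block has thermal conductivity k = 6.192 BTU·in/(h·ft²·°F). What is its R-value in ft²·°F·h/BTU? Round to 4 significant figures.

R = L/k = 10.46/6.192 = 1.6893 ft²·°F·h/BTU

1.689 ft²·°F·h/BTU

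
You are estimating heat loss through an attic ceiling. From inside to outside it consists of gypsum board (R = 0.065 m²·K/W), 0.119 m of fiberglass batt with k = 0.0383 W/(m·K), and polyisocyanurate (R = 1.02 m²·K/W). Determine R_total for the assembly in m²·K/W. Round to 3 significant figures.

4.19 m²·K/W

0.119/0.0383 = 3.107
R_total = 0.065 + 3.107 + 1.02 = 4.192 m²·K/W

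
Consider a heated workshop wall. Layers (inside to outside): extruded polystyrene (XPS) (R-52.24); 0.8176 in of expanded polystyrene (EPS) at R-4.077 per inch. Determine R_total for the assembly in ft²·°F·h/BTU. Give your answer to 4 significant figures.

0.8176 × 4.077 = 3.3334
R_total = 52.24 + 3.3334 = 55.573 ft²·°F·h/BTU

55.57 ft²·°F·h/BTU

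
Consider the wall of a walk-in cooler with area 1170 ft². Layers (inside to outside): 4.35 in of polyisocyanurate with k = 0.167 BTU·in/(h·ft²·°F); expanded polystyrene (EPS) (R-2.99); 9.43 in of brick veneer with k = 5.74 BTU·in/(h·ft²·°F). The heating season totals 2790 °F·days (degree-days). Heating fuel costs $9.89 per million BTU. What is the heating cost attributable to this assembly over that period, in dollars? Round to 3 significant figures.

25.3 dollars

4.35/0.167 = 26.05
9.43/5.74 = 1.643
R_total = 26.05 + 2.99 + 1.643 = 30.68 ft²·°F·h/BTU
E = A × HDD × 24 / R = 1170 × 2790 × 24 / 30.68 = 2553000 BTU
Cost = 2553000/10⁶ × 9.89 = $25.25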